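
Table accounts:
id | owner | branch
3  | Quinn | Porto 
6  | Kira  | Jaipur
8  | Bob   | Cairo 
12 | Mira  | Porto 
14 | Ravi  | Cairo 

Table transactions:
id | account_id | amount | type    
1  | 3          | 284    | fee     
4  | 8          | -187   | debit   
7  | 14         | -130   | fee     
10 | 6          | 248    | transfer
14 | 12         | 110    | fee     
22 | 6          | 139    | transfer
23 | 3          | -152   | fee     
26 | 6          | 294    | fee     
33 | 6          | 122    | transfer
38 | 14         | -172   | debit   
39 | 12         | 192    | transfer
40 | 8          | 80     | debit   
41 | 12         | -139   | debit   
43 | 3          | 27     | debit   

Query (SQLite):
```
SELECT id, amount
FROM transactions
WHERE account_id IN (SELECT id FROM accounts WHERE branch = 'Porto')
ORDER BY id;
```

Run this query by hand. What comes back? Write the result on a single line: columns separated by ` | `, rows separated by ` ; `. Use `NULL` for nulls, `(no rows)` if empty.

1 | 284 ; 14 | 110 ; 23 | -152 ; 39 | 192 ; 41 | -139 ; 43 | 27

Inner query: accounts.id where branch = 'Porto'.
Outer: keep transactions rows whose account_id is in that set.
Inner query → {3, 12}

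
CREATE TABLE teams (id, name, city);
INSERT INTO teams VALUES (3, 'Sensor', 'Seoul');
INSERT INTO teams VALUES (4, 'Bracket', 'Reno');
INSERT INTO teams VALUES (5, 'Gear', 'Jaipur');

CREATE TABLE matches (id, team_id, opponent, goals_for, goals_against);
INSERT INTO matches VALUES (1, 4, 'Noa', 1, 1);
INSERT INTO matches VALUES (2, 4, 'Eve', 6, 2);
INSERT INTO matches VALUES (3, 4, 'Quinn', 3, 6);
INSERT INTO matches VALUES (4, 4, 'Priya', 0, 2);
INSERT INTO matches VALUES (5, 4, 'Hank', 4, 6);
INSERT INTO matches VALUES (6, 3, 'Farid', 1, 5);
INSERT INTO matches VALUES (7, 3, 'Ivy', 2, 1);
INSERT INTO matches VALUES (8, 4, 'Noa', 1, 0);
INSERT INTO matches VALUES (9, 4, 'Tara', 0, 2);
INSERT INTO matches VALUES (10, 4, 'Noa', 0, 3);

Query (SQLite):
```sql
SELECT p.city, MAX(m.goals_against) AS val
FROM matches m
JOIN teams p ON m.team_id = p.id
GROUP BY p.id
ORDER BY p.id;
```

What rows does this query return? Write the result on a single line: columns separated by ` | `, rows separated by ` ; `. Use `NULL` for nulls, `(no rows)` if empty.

Seoul | 5 ; Reno | 6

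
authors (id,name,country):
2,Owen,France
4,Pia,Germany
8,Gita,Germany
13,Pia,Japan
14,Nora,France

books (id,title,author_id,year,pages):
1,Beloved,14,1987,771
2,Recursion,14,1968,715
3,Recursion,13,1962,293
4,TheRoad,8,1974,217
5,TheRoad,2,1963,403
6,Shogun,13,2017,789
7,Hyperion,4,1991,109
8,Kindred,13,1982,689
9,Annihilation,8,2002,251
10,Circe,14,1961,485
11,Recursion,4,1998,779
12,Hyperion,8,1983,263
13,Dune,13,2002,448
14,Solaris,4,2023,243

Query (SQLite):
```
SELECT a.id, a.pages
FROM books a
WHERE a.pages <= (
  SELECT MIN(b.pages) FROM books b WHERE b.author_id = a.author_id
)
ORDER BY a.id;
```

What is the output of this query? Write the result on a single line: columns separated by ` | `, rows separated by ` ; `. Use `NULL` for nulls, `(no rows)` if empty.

3 | 293 ; 4 | 217 ; 5 | 403 ; 7 | 109 ; 10 | 485

For each books row a, compute MIN(pages) over rows sharing a.author_id.
Keep row a if a.pages <= that per-group MIN.
  author_id=2: MIN(pages) = 403
  author_id=4: MIN(pages) = 109
  author_id=8: MIN(pages) = 217
  author_id=13: MIN(pages) = 293
  author_id=14: MIN(pages) = 485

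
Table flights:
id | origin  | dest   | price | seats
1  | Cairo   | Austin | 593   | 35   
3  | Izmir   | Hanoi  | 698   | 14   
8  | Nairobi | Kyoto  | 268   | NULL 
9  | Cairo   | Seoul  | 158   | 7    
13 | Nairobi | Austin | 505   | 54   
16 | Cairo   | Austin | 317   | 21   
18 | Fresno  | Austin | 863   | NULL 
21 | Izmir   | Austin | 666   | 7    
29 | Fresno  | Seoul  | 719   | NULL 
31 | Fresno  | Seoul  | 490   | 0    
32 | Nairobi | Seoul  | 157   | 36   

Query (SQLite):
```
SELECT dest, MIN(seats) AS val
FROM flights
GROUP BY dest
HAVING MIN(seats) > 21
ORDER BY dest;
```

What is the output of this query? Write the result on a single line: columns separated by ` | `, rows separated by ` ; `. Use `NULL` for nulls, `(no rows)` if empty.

(no rows)

Partition flights by dest; compute MIN(seats) within each group.
HAVING: keep groups where MIN(seats) > 21.
  Austin: ids {1, 13, 16, 18, 21} → MIN(seats)=7
  Hanoi: ids {3} → MIN(seats)=14
  Kyoto: ids {8} → MIN(seats)=NULL
  Seoul: ids {9, 29, 31, 32} → MIN(seats)=0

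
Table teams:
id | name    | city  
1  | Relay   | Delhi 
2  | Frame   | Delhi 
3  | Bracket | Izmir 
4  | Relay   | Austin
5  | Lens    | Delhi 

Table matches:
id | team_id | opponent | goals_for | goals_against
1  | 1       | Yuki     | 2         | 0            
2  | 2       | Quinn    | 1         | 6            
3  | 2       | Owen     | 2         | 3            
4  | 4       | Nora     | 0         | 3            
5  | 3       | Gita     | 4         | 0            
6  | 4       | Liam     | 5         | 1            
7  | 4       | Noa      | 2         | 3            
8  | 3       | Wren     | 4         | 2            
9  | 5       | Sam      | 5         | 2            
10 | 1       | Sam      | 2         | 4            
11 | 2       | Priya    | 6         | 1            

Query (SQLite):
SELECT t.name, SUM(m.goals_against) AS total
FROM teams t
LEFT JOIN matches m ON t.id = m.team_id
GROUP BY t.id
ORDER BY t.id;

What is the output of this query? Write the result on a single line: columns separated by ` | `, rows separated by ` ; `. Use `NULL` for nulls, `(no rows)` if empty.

Relay | 4 ; Frame | 10 ; Bracket | 2 ; Relay | 7 ; Lens | 2

LEFT JOIN keeps every teams row; unmatched ones get NULL for matches columns.
Group by teams.id and compute SUM(m.goals_against). SUM over an all-NULL group is NULL.
  1: ids {1, 10} → SUM(m.goals_against)=4
  2: ids {2, 3, 11} → SUM(m.goals_against)=10
  3: ids {5, 8} → SUM(m.goals_against)=2
  4: ids {4, 6, 7} → SUM(m.goals_against)=7
  5: ids {9} → SUM(m.goals_against)=2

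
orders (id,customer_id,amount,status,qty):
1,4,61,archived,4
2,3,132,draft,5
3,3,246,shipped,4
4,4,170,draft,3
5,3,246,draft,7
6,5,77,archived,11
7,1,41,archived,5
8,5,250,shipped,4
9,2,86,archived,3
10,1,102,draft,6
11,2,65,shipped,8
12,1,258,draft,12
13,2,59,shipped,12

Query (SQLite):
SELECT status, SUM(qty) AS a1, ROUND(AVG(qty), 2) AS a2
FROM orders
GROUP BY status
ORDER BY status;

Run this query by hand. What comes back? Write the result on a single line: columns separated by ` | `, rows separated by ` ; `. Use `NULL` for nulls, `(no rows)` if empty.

archived | 23 | 5.75 ; draft | 33 | 6.6 ; shipped | 28 | 7

Group orders by status.
Per group compute: SUM(qty), ROUND(AVG(qty), 2).
  archived: ids {1, 6, 7, 9} → SUM(qty)=23, ROUND(AVG(qty), 2)=5.75
  draft: ids {2, 4, 5, 10, 12} → SUM(qty)=33, ROUND(AVG(qty), 2)=6.6
  shipped: ids {3, 8, 11, 13} → SUM(qty)=28, ROUND(AVG(qty), 2)=7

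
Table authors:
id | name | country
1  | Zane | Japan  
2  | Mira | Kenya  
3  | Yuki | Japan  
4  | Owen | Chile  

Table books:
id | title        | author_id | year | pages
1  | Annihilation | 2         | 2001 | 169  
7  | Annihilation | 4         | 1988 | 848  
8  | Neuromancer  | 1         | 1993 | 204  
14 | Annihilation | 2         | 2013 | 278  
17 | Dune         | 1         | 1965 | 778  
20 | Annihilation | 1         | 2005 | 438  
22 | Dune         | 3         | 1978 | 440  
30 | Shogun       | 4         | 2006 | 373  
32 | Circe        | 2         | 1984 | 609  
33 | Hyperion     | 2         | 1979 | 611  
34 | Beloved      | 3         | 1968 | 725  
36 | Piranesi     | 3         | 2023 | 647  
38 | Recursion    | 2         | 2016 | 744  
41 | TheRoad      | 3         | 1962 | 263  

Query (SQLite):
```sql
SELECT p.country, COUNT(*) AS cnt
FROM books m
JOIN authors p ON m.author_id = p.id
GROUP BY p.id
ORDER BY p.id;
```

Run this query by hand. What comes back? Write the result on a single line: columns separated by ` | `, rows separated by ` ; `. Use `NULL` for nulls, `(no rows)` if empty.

Japan | 3 ; Kenya | 5 ; Japan | 4 ; Chile | 2

Join each books row to its authors via author_id.
Group joined rows by authors.id; compute COUNT(*) per group.
  1: ids {8, 17, 20} → COUNT(*)=3
  2: ids {1, 14, 32, 33, 38} → COUNT(*)=5
  3: ids {22, 34, 36, 41} → COUNT(*)=4
  4: ids {7, 30} → COUNT(*)=2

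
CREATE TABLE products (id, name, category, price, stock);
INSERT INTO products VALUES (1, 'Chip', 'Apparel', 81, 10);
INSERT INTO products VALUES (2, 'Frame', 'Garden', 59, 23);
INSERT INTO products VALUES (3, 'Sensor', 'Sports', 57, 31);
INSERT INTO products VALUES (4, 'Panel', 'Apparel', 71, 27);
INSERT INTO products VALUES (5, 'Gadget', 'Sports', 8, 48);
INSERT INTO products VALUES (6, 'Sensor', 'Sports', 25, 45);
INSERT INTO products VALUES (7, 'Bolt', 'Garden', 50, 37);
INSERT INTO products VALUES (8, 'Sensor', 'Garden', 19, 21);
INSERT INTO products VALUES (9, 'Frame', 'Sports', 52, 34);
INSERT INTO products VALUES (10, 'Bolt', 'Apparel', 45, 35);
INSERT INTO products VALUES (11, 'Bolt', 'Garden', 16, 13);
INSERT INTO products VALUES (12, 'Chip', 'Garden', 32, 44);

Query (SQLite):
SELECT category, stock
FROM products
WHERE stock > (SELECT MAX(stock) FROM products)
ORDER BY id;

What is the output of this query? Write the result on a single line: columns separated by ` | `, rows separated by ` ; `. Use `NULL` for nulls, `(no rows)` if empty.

(no rows)

Scalar subquery: MAX(stock) over all products rows = 48.
Keep rows where stock > that value.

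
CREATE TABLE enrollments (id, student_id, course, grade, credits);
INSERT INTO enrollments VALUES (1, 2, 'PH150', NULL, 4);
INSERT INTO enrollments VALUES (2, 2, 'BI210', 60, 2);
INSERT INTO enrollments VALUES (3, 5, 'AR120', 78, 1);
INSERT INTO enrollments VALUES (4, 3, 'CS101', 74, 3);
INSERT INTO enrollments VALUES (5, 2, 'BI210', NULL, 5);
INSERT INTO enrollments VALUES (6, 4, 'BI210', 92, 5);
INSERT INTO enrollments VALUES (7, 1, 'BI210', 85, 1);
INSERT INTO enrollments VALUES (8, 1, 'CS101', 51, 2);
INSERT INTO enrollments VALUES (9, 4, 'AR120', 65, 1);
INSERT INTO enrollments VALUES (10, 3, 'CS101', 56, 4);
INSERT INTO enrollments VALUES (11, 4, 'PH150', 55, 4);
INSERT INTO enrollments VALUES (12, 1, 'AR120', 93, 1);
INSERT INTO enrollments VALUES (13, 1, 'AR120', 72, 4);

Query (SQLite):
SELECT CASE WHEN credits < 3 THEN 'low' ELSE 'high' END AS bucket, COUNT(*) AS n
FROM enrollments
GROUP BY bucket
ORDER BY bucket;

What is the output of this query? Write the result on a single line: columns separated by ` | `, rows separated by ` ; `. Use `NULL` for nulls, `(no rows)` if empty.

high | 7 ; low | 6

Bucket rows by credits < 3 → 'low' else 'high'; count each bucket.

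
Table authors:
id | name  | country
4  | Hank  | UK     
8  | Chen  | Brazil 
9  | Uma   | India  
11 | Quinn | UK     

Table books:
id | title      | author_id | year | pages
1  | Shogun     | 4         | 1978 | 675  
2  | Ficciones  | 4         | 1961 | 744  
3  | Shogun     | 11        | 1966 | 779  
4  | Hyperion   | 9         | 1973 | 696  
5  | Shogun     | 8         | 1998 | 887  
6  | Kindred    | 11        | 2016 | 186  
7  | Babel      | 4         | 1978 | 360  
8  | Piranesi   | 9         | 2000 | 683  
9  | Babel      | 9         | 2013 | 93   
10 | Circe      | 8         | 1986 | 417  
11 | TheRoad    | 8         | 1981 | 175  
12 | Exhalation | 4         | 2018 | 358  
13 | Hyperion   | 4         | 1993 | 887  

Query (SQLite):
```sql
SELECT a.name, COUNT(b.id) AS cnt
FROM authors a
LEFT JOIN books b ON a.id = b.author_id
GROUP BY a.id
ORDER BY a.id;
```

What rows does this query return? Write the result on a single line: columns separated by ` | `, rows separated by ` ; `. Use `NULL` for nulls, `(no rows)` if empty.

LEFT JOIN keeps every authors row; unmatched ones get NULL for books columns.
Group by authors.id and compute COUNT(b.id). COUNT(col) of an all-NULL group is 0.
  4: ids {1, 2, 7, 12, 13} → COUNT(b.id)=5
  8: ids {5, 10, 11} → COUNT(b.id)=3
  9: ids {4, 8, 9} → COUNT(b.id)=3
  11: ids {3, 6} → COUNT(b.id)=2

Hank | 5 ; Chen | 3 ; Uma | 3 ; Quinn | 2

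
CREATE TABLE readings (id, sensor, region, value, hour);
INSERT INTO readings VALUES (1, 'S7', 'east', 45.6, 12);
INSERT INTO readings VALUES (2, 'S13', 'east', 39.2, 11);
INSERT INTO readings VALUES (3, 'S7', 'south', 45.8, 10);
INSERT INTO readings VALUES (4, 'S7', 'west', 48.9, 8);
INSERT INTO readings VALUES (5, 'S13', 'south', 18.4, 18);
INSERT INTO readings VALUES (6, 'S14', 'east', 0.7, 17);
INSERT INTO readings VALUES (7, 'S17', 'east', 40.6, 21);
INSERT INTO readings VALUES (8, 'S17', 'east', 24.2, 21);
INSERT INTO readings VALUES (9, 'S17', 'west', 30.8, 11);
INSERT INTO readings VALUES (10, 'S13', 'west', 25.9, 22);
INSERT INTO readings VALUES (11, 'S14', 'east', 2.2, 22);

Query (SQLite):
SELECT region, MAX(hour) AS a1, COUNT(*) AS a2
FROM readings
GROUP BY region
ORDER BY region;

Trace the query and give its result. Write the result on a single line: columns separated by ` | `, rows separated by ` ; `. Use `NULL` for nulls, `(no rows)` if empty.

Group readings by region.
Per group compute: MAX(hour), COUNT(*).
  east: ids {1, 2, 6, 7, 8, 11} → MAX(hour)=22, COUNT(*)=6
  south: ids {3, 5} → MAX(hour)=18, COUNT(*)=2
  west: ids {4, 9, 10} → MAX(hour)=22, COUNT(*)=3

east | 22 | 6 ; south | 18 | 2 ; west | 22 | 3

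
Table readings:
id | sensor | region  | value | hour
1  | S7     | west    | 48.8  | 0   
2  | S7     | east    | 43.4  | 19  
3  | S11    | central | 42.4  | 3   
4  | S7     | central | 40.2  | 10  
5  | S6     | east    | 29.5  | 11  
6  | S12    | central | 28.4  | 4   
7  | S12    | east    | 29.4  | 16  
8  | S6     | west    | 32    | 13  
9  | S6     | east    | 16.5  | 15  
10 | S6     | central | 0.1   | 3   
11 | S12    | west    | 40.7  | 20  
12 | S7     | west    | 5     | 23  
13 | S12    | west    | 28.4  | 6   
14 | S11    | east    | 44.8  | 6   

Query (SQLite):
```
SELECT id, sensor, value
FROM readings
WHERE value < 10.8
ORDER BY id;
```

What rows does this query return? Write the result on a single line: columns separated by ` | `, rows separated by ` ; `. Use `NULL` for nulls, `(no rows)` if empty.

value < 10.8: ids {10, 12}

10 | S6 | 0.1 ; 12 | S7 | 5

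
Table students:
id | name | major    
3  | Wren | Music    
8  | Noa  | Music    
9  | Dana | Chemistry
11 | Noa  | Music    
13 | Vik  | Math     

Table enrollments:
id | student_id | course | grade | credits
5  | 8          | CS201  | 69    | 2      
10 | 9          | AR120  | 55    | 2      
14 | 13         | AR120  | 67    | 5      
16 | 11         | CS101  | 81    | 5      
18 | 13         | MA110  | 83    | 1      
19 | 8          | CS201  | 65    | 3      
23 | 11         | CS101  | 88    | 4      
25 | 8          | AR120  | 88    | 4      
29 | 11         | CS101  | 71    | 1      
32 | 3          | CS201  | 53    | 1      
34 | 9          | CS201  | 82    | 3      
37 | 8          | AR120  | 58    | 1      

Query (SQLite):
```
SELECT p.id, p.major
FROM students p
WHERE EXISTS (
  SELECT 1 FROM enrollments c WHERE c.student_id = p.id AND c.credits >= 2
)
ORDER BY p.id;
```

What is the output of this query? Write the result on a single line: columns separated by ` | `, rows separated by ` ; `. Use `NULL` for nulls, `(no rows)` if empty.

For each students row, check whether any enrollments with matching student_id has credits >= 2.
Keep rows where that is true.

8 | Music ; 9 | Chemistry ; 11 | Music ; 13 | Math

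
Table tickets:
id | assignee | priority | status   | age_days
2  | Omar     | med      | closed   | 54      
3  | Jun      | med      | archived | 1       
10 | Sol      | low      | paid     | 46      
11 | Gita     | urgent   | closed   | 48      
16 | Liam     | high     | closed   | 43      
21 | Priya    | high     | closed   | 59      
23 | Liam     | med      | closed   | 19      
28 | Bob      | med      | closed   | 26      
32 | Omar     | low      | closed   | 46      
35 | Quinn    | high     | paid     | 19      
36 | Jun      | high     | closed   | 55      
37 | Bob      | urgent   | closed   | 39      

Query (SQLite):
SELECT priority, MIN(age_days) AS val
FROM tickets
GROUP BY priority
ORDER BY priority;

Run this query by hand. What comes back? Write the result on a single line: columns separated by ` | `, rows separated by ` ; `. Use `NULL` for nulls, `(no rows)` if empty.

Partition tickets by priority; compute MIN(age_days) within each group.
  high: ids {16, 21, 35, 36} → MIN(age_days)=19
  low: ids {10, 32} → MIN(age_days)=46
  med: ids {2, 3, 23, 28} → MIN(age_days)=1
  urgent: ids {11, 37} → MIN(age_days)=39

high | 19 ; low | 46 ; med | 1 ; urgent | 39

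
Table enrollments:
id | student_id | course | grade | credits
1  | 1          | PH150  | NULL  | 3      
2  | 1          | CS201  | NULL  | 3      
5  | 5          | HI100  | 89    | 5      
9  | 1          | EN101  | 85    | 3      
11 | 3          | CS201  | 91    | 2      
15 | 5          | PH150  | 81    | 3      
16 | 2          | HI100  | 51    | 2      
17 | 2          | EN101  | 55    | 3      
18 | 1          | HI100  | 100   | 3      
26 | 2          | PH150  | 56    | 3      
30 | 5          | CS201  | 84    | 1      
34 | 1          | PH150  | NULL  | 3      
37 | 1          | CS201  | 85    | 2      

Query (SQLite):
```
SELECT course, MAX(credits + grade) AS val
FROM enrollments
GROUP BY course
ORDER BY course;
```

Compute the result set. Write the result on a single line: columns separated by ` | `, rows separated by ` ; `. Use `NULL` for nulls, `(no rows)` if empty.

For each row compute credits + grade.
Group by course; take MAX of the expression per group.
  CS201: ids {2, 11, 30, 37} → MAX(credits + grade)=93
  EN101: ids {9, 17} → MAX(credits + grade)=88
  HI100: ids {5, 16, 18} → MAX(credits + grade)=103
  PH150: ids {1, 15, 26, 34} → MAX(credits + grade)=84

CS201 | 93 ; EN101 | 88 ; HI100 | 103 ; PH150 | 84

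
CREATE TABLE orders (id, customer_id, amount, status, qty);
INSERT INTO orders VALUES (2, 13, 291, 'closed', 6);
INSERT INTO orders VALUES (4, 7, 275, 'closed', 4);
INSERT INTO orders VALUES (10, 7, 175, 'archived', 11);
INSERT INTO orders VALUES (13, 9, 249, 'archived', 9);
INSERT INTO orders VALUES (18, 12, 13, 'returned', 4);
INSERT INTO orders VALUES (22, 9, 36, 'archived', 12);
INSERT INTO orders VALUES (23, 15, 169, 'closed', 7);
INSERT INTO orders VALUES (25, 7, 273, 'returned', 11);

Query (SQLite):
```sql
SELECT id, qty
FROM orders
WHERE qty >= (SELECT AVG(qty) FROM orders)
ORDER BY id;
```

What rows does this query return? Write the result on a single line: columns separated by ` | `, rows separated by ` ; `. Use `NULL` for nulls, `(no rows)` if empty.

Scalar subquery: AVG(qty) over all orders rows = 8.0.
Keep rows where qty >= that value.

10 | 11 ; 13 | 9 ; 22 | 12 ; 25 | 11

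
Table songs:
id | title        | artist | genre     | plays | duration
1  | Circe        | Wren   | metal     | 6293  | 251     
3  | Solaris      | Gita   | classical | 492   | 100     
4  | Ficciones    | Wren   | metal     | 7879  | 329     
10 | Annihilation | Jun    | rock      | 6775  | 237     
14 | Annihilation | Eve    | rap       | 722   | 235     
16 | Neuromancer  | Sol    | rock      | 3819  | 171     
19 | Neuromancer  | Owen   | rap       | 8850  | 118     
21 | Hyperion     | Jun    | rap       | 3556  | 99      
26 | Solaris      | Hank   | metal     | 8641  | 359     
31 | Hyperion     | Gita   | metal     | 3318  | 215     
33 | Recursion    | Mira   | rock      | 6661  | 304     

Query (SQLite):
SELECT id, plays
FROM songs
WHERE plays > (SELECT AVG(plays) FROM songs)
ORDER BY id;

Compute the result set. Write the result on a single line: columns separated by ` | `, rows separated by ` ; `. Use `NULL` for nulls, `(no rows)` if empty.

1 | 6293 ; 4 | 7879 ; 10 | 6775 ; 19 | 8850 ; 26 | 8641 ; 33 | 6661

Scalar subquery: AVG(plays) over all songs rows = 5182.363636 (≈; comparison uses full precision).
Keep rows where plays > that value.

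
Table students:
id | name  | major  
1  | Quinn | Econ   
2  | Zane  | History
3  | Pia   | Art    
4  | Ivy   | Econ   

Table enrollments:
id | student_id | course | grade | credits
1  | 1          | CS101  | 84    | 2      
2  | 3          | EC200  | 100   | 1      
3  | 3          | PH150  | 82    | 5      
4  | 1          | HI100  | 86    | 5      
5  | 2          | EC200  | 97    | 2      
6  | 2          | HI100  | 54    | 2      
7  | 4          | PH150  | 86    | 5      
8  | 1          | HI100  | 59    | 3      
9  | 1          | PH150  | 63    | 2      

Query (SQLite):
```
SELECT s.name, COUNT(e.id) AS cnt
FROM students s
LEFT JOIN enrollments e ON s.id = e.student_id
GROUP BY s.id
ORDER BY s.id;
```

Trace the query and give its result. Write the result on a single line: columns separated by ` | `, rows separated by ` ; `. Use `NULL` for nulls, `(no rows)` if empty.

Quinn | 4 ; Zane | 2 ; Pia | 2 ; Ivy | 1

LEFT JOIN keeps every students row; unmatched ones get NULL for enrollments columns.
Group by students.id and compute COUNT(e.id). COUNT(col) of an all-NULL group is 0.
  1: ids {1, 4, 8, 9} → COUNT(e.id)=4
  2: ids {5, 6} → COUNT(e.id)=2
  3: ids {2, 3} → COUNT(e.id)=2
  4: ids {7} → COUNT(e.id)=1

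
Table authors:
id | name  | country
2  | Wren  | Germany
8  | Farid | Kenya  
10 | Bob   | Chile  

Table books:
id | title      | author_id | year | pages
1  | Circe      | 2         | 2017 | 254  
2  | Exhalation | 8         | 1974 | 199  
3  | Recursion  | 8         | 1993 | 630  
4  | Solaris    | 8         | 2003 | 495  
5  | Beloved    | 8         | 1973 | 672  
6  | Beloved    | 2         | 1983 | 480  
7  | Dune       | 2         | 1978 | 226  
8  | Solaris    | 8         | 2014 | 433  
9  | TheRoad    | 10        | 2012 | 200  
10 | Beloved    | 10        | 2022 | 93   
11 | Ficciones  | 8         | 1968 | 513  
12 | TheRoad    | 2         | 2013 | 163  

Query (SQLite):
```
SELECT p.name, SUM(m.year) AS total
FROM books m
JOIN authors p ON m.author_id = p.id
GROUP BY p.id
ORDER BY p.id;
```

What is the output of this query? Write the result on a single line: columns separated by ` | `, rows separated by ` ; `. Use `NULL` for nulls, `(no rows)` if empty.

Join each books row to its authors via author_id.
Group joined rows by authors.id; compute SUM(m.year) per group.
  2: ids {1, 6, 7, 12} → SUM(m.year)=7991
  8: ids {2, 3, 4, 5, 8, 11} → SUM(m.year)=11925
  10: ids {9, 10} → SUM(m.year)=4034

Wren | 7991 ; Farid | 11925 ; Bob | 4034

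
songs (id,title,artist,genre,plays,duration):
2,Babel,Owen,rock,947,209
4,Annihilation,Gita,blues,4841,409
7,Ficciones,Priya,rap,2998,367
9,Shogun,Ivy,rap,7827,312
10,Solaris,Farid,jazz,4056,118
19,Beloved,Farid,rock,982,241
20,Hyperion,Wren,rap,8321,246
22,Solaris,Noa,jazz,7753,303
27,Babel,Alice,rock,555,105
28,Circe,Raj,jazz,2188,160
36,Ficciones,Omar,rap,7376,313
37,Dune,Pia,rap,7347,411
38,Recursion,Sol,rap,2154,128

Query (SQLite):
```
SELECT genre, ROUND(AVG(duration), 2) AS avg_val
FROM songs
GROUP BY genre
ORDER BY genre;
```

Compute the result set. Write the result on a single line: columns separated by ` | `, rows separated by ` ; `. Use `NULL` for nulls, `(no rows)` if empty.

Partition songs by genre; compute ROUND(AVG(duration), 2) within each group.
  blues: ids {4} → ROUND(AVG(duration), 2)=409
  jazz: ids {10, 22, 28} → ROUND(AVG(duration), 2)=193.67
  rap: ids {7, 9, 20, 36, 37, 38} → ROUND(AVG(duration), 2)=296.17
  rock: ids {2, 19, 27} → ROUND(AVG(duration), 2)=185

blues | 409 ; jazz | 193.67 ; rap | 296.17 ; rock | 185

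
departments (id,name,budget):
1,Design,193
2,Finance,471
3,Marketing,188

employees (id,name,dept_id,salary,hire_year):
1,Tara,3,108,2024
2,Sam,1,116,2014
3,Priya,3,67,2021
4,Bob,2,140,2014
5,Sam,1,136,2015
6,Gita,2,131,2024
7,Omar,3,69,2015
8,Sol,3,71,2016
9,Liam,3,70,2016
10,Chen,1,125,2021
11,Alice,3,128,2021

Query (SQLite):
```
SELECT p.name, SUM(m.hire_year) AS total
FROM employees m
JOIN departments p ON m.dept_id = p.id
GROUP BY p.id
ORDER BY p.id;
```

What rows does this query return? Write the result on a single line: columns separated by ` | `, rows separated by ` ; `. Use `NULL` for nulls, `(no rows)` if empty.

Design | 6050 ; Finance | 4038 ; Marketing | 12113

Join each employees row to its departments via dept_id.
Group joined rows by departments.id; compute SUM(m.hire_year) per group.
  1: ids {2, 5, 10} → SUM(m.hire_year)=6050
  2: ids {4, 6} → SUM(m.hire_year)=4038
  3: ids {1, 3, 7, 8, 9, 11} → SUM(m.hire_year)=12113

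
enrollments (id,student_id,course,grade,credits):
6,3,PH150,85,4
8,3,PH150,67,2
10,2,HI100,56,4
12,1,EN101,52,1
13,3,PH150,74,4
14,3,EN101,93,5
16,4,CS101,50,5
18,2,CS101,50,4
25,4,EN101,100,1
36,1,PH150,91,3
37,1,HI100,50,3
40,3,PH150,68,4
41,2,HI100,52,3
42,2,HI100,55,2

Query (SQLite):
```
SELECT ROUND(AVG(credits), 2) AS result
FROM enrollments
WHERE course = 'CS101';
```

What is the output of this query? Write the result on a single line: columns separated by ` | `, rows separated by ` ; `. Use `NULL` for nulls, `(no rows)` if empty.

4.5

Rows where course='CS101' → credits values: [5, 4].
AVG = 9 / 2 (rounded to 2 dp).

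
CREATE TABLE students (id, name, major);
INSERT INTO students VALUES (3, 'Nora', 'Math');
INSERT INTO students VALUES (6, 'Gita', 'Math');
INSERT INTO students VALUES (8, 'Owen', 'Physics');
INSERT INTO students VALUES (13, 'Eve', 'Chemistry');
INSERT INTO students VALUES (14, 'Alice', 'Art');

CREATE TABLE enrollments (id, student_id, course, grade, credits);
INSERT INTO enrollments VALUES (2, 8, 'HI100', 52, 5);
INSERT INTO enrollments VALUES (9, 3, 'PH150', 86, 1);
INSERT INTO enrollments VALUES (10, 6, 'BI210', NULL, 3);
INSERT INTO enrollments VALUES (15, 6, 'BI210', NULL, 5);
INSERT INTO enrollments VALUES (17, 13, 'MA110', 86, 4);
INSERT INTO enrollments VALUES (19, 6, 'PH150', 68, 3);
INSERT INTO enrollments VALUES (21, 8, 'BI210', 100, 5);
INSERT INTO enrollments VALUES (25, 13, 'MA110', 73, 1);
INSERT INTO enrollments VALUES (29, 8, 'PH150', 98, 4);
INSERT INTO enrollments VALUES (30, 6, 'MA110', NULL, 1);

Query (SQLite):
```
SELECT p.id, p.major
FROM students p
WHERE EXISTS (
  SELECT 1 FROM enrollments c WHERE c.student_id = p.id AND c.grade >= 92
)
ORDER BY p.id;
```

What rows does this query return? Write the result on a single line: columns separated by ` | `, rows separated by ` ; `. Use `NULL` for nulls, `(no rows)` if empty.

8 | Physics

For each students row, check whether any enrollments with matching student_id has grade >= 92.
Keep rows where that is true.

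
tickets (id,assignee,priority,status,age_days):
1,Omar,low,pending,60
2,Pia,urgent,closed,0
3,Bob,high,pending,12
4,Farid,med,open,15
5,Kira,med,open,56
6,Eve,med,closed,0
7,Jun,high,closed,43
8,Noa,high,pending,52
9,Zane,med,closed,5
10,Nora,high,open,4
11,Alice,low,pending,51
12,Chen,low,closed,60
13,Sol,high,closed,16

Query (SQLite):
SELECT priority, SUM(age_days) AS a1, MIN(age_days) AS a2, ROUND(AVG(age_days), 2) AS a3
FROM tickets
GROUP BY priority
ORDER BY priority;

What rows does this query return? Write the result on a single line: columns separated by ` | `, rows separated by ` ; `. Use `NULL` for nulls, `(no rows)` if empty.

Group tickets by priority.
Per group compute: SUM(age_days), MIN(age_days), ROUND(AVG(age_days), 2).
  high: ids {3, 7, 8, 10, 13} → SUM(age_days)=127, MIN(age_days)=4, ROUND(AVG(age_days), 2)=25.4
  low: ids {1, 11, 12} → SUM(age_days)=171, MIN(age_days)=51, ROUND(AVG(age_days), 2)=57
  med: ids {4, 5, 6, 9} → SUM(age_days)=76, MIN(age_days)=0, ROUND(AVG(age_days), 2)=19
  urgent: ids {2} → SUM(age_days)=0, MIN(age_days)=0, ROUND(AVG(age_days), 2)=0

high | 127 | 4 | 25.4 ; low | 171 | 51 | 57 ; med | 76 | 0 | 19 ; urgent | 0 | 0 | 0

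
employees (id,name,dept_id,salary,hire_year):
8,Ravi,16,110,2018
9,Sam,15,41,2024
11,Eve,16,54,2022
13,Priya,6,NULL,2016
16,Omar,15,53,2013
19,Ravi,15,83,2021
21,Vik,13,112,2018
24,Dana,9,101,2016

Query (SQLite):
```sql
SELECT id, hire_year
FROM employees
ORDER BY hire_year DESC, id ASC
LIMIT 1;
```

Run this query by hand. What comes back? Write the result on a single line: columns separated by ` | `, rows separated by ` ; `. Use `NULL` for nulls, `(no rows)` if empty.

9 | 2024

Sort by hire_year desc, tiebreak id asc: (2024, id=9), (2022, id=11), (2021, id=19), (2018, id=8) …. Take first 1.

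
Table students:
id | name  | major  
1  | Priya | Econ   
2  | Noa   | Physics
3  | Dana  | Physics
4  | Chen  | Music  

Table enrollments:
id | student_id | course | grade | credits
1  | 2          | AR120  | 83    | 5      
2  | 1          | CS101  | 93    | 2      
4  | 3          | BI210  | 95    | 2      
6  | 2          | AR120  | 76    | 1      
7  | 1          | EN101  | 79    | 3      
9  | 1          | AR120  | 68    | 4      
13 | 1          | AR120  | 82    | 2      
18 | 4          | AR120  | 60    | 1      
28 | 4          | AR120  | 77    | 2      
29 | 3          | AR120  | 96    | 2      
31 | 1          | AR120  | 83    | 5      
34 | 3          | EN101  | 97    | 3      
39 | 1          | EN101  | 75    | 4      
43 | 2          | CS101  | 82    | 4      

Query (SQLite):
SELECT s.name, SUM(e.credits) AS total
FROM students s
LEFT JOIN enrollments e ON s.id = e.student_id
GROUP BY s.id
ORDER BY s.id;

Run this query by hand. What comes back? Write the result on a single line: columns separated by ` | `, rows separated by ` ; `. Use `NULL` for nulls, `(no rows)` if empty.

LEFT JOIN keeps every students row; unmatched ones get NULL for enrollments columns.
Group by students.id and compute SUM(e.credits). SUM over an all-NULL group is NULL.
  1: ids {2, 7, 9, 13, 31, 39} → SUM(e.credits)=20
  2: ids {1, 6, 43} → SUM(e.credits)=10
  3: ids {4, 29, 34} → SUM(e.credits)=7
  4: ids {18, 28} → SUM(e.credits)=3

Priya | 20 ; Noa | 10 ; Dana | 7 ; Chen | 3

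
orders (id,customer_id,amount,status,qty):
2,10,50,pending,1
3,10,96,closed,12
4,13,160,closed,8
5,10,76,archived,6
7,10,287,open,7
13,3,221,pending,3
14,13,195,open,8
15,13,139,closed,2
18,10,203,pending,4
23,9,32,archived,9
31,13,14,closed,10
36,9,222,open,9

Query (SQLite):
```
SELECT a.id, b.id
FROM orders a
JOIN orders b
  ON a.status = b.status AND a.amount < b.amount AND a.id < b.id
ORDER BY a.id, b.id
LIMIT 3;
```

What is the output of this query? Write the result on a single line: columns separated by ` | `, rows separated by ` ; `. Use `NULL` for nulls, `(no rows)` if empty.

2 | 13 ; 2 | 18 ; 3 | 4

Pairs (a,b) with same status, a.amount < b.amount, a.id < b.id.
status groups: archived:{5,23} closed:{3,4,15,31} open:{7,14,36} pending:{2,13,18}
Ordered by (a.id, b.id); first 3.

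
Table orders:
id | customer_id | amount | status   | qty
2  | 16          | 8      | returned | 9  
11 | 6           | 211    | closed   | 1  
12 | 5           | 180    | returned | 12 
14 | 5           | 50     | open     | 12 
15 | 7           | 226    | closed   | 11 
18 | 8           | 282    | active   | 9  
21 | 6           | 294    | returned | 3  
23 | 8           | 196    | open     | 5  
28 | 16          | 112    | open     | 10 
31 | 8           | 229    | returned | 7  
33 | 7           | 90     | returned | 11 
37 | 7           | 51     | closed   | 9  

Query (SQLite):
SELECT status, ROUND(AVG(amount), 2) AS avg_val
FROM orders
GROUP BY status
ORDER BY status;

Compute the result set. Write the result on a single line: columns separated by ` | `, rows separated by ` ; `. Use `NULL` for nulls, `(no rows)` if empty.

Partition orders by status; compute ROUND(AVG(amount), 2) within each group.
  active: ids {18} → ROUND(AVG(amount), 2)=282
  closed: ids {11, 15, 37} → ROUND(AVG(amount), 2)=162.67
  open: ids {14, 23, 28} → ROUND(AVG(amount), 2)=119.33
  returned: ids {2, 12, 21, 31, 33} → ROUND(AVG(amount), 2)=160.2

active | 282 ; closed | 162.67 ; open | 119.33 ; returned | 160.2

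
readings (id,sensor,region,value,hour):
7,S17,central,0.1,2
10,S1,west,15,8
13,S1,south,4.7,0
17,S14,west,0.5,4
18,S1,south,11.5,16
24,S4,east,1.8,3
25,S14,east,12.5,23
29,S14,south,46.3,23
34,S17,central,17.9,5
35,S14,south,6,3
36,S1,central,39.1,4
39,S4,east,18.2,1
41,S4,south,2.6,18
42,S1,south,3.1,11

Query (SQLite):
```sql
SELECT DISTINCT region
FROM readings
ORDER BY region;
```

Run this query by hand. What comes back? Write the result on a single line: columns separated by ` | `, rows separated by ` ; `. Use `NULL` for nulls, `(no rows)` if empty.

Collect distinct region values from readings.

central ; east ; south ; west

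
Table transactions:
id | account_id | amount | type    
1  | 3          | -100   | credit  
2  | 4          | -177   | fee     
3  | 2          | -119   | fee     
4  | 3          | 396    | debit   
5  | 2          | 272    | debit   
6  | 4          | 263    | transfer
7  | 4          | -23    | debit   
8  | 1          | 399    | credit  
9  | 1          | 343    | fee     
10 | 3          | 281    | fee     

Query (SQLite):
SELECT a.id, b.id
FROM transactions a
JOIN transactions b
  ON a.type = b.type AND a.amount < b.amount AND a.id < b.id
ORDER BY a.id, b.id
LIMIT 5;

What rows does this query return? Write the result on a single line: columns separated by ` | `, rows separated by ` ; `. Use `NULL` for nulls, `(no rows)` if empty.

1 | 8 ; 2 | 3 ; 2 | 9 ; 2 | 10 ; 3 | 9

Pairs (a,b) with same type, a.amount < b.amount, a.id < b.id.
type groups: credit:{1,8} debit:{4,5,7} fee:{2,3,9,10} transfer:{6}
Ordered by (a.id, b.id); first 5.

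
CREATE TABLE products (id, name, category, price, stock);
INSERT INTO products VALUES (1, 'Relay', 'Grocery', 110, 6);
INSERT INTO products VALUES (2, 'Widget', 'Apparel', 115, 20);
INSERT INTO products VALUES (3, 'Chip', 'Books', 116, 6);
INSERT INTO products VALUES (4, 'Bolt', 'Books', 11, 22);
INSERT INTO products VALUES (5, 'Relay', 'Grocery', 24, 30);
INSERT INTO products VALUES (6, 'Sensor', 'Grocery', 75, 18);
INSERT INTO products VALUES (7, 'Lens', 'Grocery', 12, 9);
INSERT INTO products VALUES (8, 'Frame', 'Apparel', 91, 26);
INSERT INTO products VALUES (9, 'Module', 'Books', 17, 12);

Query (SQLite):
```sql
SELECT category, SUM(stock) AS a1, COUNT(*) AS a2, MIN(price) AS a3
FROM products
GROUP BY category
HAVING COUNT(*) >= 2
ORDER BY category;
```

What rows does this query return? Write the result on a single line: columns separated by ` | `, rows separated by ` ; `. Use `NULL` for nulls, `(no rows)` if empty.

Group products by category.
Per group compute: SUM(stock), COUNT(*), MIN(price).
HAVING: drop groups with fewer than 2 rows.
  Apparel: ids {2, 8} → SUM(stock)=46, COUNT(*)=2, MIN(price)=91
  Books: ids {3, 4, 9} → SUM(stock)=40, COUNT(*)=3, MIN(price)=11
  Grocery: ids {1, 5, 6, 7} → SUM(stock)=63, COUNT(*)=4, MIN(price)=12

Apparel | 46 | 2 | 91 ; Books | 40 | 3 | 11 ; Grocery | 63 | 4 | 12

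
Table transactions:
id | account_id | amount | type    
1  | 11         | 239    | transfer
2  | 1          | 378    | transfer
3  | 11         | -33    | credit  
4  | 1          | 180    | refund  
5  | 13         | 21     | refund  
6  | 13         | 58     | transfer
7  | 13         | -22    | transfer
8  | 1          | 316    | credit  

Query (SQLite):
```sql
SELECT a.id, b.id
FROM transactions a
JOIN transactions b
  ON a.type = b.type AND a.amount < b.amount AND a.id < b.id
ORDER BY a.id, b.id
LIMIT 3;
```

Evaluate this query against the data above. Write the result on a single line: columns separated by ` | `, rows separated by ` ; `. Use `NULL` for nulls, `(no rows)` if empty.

1 | 2 ; 3 | 8

Pairs (a,b) with same type, a.amount < b.amount, a.id < b.id.
type groups: credit:{3,8} refund:{4,5} transfer:{1,2,6,7}
Ordered by (a.id, b.id); first 3.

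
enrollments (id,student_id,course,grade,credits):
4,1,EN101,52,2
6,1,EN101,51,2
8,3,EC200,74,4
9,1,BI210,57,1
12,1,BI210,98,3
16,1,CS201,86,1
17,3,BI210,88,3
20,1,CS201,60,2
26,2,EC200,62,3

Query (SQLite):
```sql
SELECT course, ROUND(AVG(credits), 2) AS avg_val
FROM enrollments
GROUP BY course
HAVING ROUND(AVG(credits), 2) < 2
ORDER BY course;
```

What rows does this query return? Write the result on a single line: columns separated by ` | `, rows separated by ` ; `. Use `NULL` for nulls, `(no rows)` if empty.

CS201 | 1.5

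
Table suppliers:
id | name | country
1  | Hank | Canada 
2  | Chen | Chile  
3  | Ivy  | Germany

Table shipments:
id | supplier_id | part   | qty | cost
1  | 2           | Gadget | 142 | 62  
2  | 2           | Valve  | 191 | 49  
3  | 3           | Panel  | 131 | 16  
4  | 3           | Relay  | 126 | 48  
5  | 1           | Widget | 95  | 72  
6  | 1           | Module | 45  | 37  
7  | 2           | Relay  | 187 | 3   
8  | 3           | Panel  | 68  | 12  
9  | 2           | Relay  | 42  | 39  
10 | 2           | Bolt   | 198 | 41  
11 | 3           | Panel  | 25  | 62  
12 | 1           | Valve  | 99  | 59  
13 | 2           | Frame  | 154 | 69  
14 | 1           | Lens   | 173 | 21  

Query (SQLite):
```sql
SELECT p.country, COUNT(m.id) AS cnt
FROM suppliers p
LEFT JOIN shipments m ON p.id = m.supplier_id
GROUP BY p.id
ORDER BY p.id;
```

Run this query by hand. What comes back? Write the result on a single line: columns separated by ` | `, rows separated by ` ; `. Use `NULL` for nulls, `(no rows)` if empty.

Canada | 4 ; Chile | 6 ; Germany | 4

LEFT JOIN keeps every suppliers row; unmatched ones get NULL for shipments columns.
Group by suppliers.id and compute COUNT(m.id). COUNT(col) of an all-NULL group is 0.
  1: ids {5, 6, 12, 14} → COUNT(m.id)=4
  2: ids {1, 2, 7, 9, 10, 13} → COUNT(m.id)=6
  3: ids {3, 4, 8, 11} → COUNT(m.id)=4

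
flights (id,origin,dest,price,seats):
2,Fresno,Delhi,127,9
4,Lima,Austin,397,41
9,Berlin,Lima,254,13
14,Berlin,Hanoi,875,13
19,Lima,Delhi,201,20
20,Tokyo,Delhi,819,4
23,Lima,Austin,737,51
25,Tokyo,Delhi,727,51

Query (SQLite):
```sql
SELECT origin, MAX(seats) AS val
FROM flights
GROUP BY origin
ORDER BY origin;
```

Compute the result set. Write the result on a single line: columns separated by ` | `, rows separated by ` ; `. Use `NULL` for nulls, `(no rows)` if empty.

Partition flights by origin; compute MAX(seats) within each group.
  Berlin: ids {9, 14} → MAX(seats)=13
  Fresno: ids {2} → MAX(seats)=9
  Lima: ids {4, 19, 23} → MAX(seats)=51
  Tokyo: ids {20, 25} → MAX(seats)=51

Berlin | 13 ; Fresno | 9 ; Lima | 51 ; Tokyo | 51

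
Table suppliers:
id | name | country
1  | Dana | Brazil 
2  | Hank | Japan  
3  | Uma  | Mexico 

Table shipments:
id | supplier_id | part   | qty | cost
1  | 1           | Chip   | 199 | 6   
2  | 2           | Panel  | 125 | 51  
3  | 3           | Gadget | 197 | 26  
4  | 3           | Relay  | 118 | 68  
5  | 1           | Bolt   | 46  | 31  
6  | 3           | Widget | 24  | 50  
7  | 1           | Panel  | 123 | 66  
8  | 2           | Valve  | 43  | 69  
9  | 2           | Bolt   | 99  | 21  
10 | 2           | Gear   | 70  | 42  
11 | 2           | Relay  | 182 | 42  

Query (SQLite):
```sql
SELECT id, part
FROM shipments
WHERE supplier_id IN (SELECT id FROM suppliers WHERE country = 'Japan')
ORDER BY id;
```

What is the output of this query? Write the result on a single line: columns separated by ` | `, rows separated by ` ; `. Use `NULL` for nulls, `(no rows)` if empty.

2 | Panel ; 8 | Valve ; 9 | Bolt ; 10 | Gear ; 11 | Relay

Inner query: suppliers.id where country = 'Japan'.
Outer: keep shipments rows whose supplier_id is in that set.
Inner query → {2}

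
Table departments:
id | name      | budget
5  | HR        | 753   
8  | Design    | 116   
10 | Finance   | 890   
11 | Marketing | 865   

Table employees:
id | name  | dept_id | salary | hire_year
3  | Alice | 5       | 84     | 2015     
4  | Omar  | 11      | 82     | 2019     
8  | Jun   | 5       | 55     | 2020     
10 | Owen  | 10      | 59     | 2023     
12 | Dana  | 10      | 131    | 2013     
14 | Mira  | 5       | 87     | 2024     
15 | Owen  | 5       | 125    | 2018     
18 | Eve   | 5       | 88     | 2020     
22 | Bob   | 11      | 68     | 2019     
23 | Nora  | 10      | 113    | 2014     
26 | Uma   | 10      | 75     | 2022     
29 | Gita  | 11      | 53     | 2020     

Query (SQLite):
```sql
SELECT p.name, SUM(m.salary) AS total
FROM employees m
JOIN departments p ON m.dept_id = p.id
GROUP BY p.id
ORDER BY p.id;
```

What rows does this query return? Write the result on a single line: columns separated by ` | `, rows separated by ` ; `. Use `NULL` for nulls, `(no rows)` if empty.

HR | 439 ; Finance | 378 ; Marketing | 203

Join each employees row to its departments via dept_id.
Group joined rows by departments.id; compute SUM(m.salary) per group.
  5: ids {3, 8, 14, 15, 18} → SUM(m.salary)=439
  10: ids {10, 12, 23, 26} → SUM(m.salary)=378
  11: ids {4, 22, 29} → SUM(m.salary)=203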